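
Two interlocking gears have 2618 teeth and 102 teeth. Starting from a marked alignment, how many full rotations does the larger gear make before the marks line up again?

They are all back at their starting positions together after one LCM of the periods.
2618 = 2 × 7 × 11 × 17
102 = 2 × 3 × 17
LCM(2618, 102) = 2 × 3 × 7 × 11 × 17 = 7854.
Rotations for period 2618: 7854 / 2618 = 3.

3 rotations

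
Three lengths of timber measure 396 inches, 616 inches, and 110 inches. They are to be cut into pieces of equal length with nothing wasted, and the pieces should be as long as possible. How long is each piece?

The greatest length dividing all of 396, 616, and 110 is their gcd.
396 = 2^2 × 3^2 × 11
616 = 2^3 × 7 × 11
110 = 2 × 5 × 11
gcd(396, 616, 110) = 2 × 11 = 22.

22 inches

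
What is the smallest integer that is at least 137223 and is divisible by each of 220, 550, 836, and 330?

188100

The integer must be a common multiple of 220, 550, 836, and 330, so a multiple of their LCM.
220 = 2^2 × 5 × 11
550 = 2 × 5^2 × 11
836 = 2^2 × 11 × 19
330 = 2 × 3 × 5 × 11
LCM(220, 550, 836, 330) = 2^2 × 3 × 5^2 × 11 × 19 = 62700.
Smallest multiple of 62700 that is ≥ 137223: ⌈137223/62700⌉ × 62700 = 3 × 62700 = 188100.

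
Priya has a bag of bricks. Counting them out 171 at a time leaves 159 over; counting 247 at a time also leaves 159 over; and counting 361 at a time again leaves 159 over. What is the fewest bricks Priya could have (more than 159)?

42396

N − 159 must be a common multiple of 171, 247, and 361.
171 = 3^2 × 19
247 = 13 × 19
361 = 19^2
LCM(171, 247, 361) = 3^2 × 13 × 19^2 = 42237.
Smallest N > 159 is LCM + 159 = 42237 + 159 = 42396.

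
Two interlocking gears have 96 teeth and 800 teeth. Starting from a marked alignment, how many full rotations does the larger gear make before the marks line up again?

3 rotations

All finish a whole number of cycles simultaneously at t = LCM of the periods.
96 = 2^5 × 3
800 = 2^5 × 5^2
LCM(96, 800) = 2^5 × 3 × 5^2 = 2400.
Rotations for period 800: 2400 / 800 = 3.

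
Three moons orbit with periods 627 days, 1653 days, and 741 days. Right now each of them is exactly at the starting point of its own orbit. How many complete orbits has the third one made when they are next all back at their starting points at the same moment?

319 orbits

They are all back at their starting positions together after one LCM of the periods.
627 = 3 × 11 × 19
1653 = 3 × 19 × 29
741 = 3 × 13 × 19
LCM(627, 1653, 741) = 3 × 11 × 13 × 19 × 29 = 236379.
Orbits for period 741: 236379 / 741 = 319.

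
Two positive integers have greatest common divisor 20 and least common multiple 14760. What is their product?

For any two positive integers, gcd × lcm = product = 20 × 14760 = 295200.

295200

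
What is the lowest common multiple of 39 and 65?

39 = 3 × 13
65 = 5 × 13
LCM(39, 65) = 3 × 5 × 13 = 195.

195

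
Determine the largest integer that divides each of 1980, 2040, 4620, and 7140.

60

1980 = 2^2 × 3^2 × 5 × 11
2040 = 2^3 × 3 × 5 × 17
4620 = 2^2 × 3 × 5 × 7 × 11
7140 = 2^2 × 3 × 5 × 7 × 17
gcd(1980, 2040, 4620, 7140) = 2^2 × 3 × 5 = 60.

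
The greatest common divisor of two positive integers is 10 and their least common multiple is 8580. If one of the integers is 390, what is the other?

For two integers, gcd × lcm = product, so the other is (10 × 8580) / 390 = 85800 / 390 = 220.

220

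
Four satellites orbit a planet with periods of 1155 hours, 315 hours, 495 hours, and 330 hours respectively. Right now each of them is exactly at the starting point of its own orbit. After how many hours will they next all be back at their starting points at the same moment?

6930 hours

The first simultaneous occurrence is after LCM of the individual periods.
1155 = 3 × 5 × 7 × 11
315 = 3^2 × 5 × 7
495 = 3^2 × 5 × 11
330 = 2 × 3 × 5 × 11
LCM(1155, 315, 495, 330) = 2 × 3^2 × 5 × 7 × 11 = 6930.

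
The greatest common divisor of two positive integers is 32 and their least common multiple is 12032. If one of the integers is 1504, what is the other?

For two integers, gcd × lcm = product, so the other is (32 × 12032) / 1504 = 385024 / 1504 = 256.

256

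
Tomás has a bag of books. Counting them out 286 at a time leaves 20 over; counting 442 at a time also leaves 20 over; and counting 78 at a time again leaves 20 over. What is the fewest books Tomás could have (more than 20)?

N − 20 must be a common multiple of 286, 442, and 78.
286 = 2 × 11 × 13
442 = 2 × 13 × 17
78 = 2 × 3 × 13
LCM(286, 442, 78) = 2 × 3 × 11 × 13 × 17 = 14586.
Smallest N > 20 is LCM + 20 = 14586 + 20 = 14606.

14606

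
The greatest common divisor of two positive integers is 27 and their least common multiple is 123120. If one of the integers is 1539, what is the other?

For two integers, gcd × lcm = product, so the other is (27 × 123120) / 1539 = 3324240 / 1539 = 2160.

2160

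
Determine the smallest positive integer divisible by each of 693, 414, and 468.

693 = 3^2 × 7 × 11
414 = 2 × 3^2 × 23
468 = 2^2 × 3^2 × 13
LCM(693, 414, 468) = 2^2 × 3^2 × 7 × 11 × 13 × 23 = 828828.

828828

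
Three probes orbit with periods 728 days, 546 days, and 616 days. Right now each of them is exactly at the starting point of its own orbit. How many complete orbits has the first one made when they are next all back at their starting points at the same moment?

They are all back at their starting positions together after one LCM of the periods.
728 = 2^3 × 7 × 13
546 = 2 × 3 × 7 × 13
616 = 2^3 × 7 × 11
LCM(728, 546, 616) = 2^3 × 3 × 7 × 11 × 13 = 24024.
Orbits for period 728: 24024 / 728 = 33.

33 orbits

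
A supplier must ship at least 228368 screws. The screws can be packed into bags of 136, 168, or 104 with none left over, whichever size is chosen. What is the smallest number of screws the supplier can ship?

The number of screws must be a common multiple of 136, 168, and 104, so a multiple of their LCM.
136 = 2^3 × 17
168 = 2^3 × 3 × 7
104 = 2^3 × 13
LCM(136, 168, 104) = 2^3 × 3 × 7 × 13 × 17 = 37128.
Smallest multiple of 37128 that is ≥ 228368: ⌈228368/37128⌉ × 37128 = 7 × 37128 = 259896.

259896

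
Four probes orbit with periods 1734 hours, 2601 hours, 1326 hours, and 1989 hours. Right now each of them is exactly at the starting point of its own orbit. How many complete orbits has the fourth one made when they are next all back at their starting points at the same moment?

34 orbits

All finish a whole number of cycles simultaneously at t = LCM of the periods.
1734 = 2 × 3 × 17^2
2601 = 3^2 × 17^2
1326 = 2 × 3 × 13 × 17
1989 = 3^2 × 13 × 17
LCM(1734, 2601, 1326, 1989) = 2 × 3^2 × 13 × 17^2 = 67626.
Orbits for period 1989: 67626 / 1989 = 34.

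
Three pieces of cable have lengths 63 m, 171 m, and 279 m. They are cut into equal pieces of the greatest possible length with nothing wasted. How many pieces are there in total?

Piece length = gcd(63, 171, 279).
63 = 3^2 × 7
171 = 3^2 × 19
279 = 3^2 × 31
gcd(63, 171, 279) = 3^2 = 9.
Total pieces = 63/9 + 171/9 + 279/9 = 7 + 19 + 31 = 57.

57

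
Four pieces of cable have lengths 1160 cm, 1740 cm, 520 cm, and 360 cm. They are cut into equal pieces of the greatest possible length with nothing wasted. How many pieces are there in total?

Piece length = gcd(1160, 1740, 520, 360).
1160 = 2^3 × 5 × 29
1740 = 2^2 × 3 × 5 × 29
520 = 2^3 × 5 × 13
360 = 2^3 × 3^2 × 5
gcd(1160, 1740, 520, 360) = 2^2 × 5 = 20.
Total pieces = 1160/20 + 1740/20 + 520/20 + 360/20 = 58 + 87 + 26 + 18 = 189.

189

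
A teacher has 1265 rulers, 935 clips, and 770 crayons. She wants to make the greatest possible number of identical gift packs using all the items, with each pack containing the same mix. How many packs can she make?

55 packs

The pack count must divide each quantity, so the greatest is gcd(1265, 935, 770).
1265 = 5 × 11 × 23
935 = 5 × 11 × 17
770 = 2 × 5 × 7 × 11
gcd(1265, 935, 770) = 5 × 11 = 55.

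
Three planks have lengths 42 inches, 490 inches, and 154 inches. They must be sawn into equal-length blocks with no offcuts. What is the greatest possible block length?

This is the greatest common divisor of 42, 490, and 154.
42 = 2 × 3 × 7
490 = 2 × 5 × 7^2
154 = 2 × 7 × 11
gcd(42, 490, 154) = 2 × 7 = 14.

14 inches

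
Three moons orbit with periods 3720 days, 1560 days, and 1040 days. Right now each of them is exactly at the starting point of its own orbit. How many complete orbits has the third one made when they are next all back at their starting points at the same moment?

93 orbits

They are all back at their starting positions together after one LCM of the periods.
3720 = 2^3 × 3 × 5 × 31
1560 = 2^3 × 3 × 5 × 13
1040 = 2^4 × 5 × 13
LCM(3720, 1560, 1040) = 2^4 × 3 × 5 × 13 × 31 = 96720.
Orbits for period 1040: 96720 / 1040 = 93.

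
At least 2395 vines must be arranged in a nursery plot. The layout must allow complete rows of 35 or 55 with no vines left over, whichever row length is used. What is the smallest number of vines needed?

The number of vines must be a common multiple of 35 and 55, so a multiple of their LCM.
35 = 5 × 7
55 = 5 × 11
LCM(35, 55) = 5 × 7 × 11 = 385.
Smallest multiple of 385 that is ≥ 2395: ⌈2395/385⌉ × 385 = 7 × 385 = 2695.

2695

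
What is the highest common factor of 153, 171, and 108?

9

153 = 3^2 × 17
171 = 3^2 × 19
108 = 2^2 × 3^3
gcd(153, 171, 108) = 3^2 = 9.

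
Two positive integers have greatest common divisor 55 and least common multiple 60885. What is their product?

3348675

For any two positive integers, gcd × lcm = product = 55 × 60885 = 3348675.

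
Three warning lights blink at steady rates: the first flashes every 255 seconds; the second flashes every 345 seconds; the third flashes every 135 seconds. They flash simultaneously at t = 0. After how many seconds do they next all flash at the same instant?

We need the least common multiple of the intervals.
255 = 3 × 5 × 17
345 = 3 × 5 × 23
135 = 3^3 × 5
LCM(255, 345, 135) = 3^3 × 5 × 17 × 23 = 52785.

52785 seconds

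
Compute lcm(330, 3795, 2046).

235290

330 = 2 × 3 × 5 × 11
3795 = 3 × 5 × 11 × 23
2046 = 2 × 3 × 11 × 31
LCM(330, 3795, 2046) = 2 × 3 × 5 × 11 × 23 × 31 = 235290.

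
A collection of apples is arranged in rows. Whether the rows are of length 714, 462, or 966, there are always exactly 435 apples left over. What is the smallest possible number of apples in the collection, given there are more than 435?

181077

N − 435 must be a common multiple of 714, 462, and 966.
714 = 2 × 3 × 7 × 17
462 = 2 × 3 × 7 × 11
966 = 2 × 3 × 7 × 23
LCM(714, 462, 966) = 2 × 3 × 7 × 11 × 17 × 23 = 180642.
Smallest N > 435 is LCM + 435 = 180642 + 435 = 181077.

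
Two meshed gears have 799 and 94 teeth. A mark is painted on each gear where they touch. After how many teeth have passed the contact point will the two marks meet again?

The first simultaneous occurrence is after LCM of the individual periods.
799 = 17 × 47
94 = 2 × 47
LCM(799, 94) = 2 × 17 × 47 = 1598.

1598 teeth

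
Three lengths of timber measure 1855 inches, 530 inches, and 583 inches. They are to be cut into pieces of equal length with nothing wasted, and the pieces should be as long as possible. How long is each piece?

53 inches

The greatest length dividing all of 1855, 530, and 583 is their gcd.
1855 = 5 × 7 × 53
530 = 2 × 5 × 53
583 = 11 × 53
gcd(1855, 530, 583) = 53.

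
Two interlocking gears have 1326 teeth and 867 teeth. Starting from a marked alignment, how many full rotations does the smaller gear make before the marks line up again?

26 rotations

The first common completion time is the LCM of the periods.
1326 = 2 × 3 × 13 × 17
867 = 3 × 17^2
LCM(1326, 867) = 2 × 3 × 13 × 17^2 = 22542.
Rotations for period 867: 22542 / 867 = 26.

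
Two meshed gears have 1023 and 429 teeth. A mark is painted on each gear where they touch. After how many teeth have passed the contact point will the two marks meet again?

13299 teeth

We need the least common multiple of the intervals.
1023 = 3 × 11 × 31
429 = 3 × 11 × 13
LCM(1023, 429) = 3 × 11 × 13 × 31 = 13299.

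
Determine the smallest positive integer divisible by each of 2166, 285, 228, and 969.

2166 = 2 × 3 × 19^2
285 = 3 × 5 × 19
228 = 2^2 × 3 × 19
969 = 3 × 17 × 19
LCM(2166, 285, 228, 969) = 2^2 × 3 × 5 × 17 × 19^2 = 368220.

368220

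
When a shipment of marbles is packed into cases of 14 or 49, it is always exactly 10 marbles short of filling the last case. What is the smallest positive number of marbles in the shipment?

88

Being 10 short of a full case of size k means N ≡ −10 (mod k), i.e. N + 10 is a multiple of each size.
14 = 2 × 7
49 = 7^2
LCM(14, 49) = 2 × 7^2 = 98.
Smallest positive N is 98 − 10 = 88.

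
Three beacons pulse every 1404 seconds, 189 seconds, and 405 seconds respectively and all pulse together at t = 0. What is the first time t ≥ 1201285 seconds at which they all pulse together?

1326780 seconds

Joint pulses occur at multiples of LCM(1404, 189, 405).
1404 = 2^2 × 3^3 × 13
189 = 3^3 × 7
405 = 3^4 × 5
LCM(1404, 189, 405) = 2^2 × 3^4 × 5 × 7 × 13 = 147420.
Smallest multiple of 147420 that is ≥ 1201285: ⌈1201285/147420⌉ × 147420 = 9 × 147420 = 1326780.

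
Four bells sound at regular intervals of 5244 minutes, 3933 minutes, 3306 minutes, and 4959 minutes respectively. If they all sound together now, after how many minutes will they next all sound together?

We need the least common multiple of the intervals.
5244 = 2^2 × 3 × 19 × 23
3933 = 3^2 × 19 × 23
3306 = 2 × 3 × 19 × 29
4959 = 3^2 × 19 × 29
LCM(5244, 3933, 3306, 4959) = 2^2 × 3^2 × 19 × 23 × 29 = 456228.

456228 minutes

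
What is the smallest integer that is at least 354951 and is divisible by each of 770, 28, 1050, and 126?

The integer must be a common multiple of 770, 28, 1050, and 126, so a multiple of their LCM.
770 = 2 × 5 × 7 × 11
28 = 2^2 × 7
1050 = 2 × 3 × 5^2 × 7
126 = 2 × 3^2 × 7
LCM(770, 28, 1050, 126) = 2^2 × 3^2 × 5^2 × 7 × 11 = 69300.
Smallest multiple of 69300 that is ≥ 354951: ⌈354951/69300⌉ × 69300 = 6 × 69300 = 415800.

415800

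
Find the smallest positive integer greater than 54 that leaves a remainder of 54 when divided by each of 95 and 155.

N − 54 must be a common multiple of 95 and 155.
95 = 5 × 19
155 = 5 × 31
LCM(95, 155) = 5 × 19 × 31 = 2945.
Smallest N > 54 is LCM + 54 = 2945 + 54 = 2999.

2999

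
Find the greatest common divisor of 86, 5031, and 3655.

86 = 2 × 43
5031 = 3^2 × 13 × 43
3655 = 5 × 17 × 43
gcd(86, 5031, 3655) = 43.

43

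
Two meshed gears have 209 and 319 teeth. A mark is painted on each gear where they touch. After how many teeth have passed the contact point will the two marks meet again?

We need the least common multiple of the intervals.
209 = 11 × 19
319 = 11 × 29
LCM(209, 319) = 11 × 19 × 29 = 6061.

6061 teeth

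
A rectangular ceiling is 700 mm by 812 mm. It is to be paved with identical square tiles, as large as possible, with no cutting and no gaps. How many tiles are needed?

725

Tile side = gcd(700, 812).
700 = 2^2 × 5^2 × 7
812 = 2^2 × 7 × 29
gcd(700, 812) = 2^2 × 7 = 28.
Tiles: (700/28) × (812/28) = 25 × 29 = 725.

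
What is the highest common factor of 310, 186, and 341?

310 = 2 × 5 × 31
186 = 2 × 3 × 31
341 = 11 × 31
gcd(310, 186, 341) = 31.

31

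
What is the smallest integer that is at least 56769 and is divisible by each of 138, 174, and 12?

The integer must be a common multiple of 138, 174, and 12, so a multiple of their LCM.
138 = 2 × 3 × 23
174 = 2 × 3 × 29
12 = 2^2 × 3
LCM(138, 174, 12) = 2^2 × 3 × 23 × 29 = 8004.
Smallest multiple of 8004 that is ≥ 56769: ⌈56769/8004⌉ × 8004 = 8 × 8004 = 64032.

64032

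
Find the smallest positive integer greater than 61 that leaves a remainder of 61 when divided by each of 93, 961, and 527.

N − 61 must be a common multiple of 93, 961, and 527.
93 = 3 × 31
961 = 31^2
527 = 17 × 31
LCM(93, 961, 527) = 3 × 17 × 31^2 = 49011.
Smallest N > 61 is LCM + 61 = 49011 + 61 = 49072.

49072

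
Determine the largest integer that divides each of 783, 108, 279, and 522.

9

783 = 3^3 × 29
108 = 2^2 × 3^3
279 = 3^2 × 31
522 = 2 × 3^2 × 29
gcd(783, 108, 279, 522) = 3^2 = 9.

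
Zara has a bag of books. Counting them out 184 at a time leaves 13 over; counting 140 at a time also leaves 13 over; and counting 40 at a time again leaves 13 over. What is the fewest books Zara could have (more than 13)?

6453

N − 13 must be a common multiple of 184, 140, and 40.
184 = 2^3 × 23
140 = 2^2 × 5 × 7
40 = 2^3 × 5
LCM(184, 140, 40) = 2^3 × 5 × 7 × 23 = 6440.
Smallest N > 13 is LCM + 13 = 6440 + 13 = 6453.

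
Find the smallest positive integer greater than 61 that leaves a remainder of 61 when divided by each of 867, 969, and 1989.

642508

N − 61 must be a common multiple of 867, 969, and 1989.
867 = 3 × 17^2
969 = 3 × 17 × 19
1989 = 3^2 × 13 × 17
LCM(867, 969, 1989) = 3^2 × 13 × 17^2 × 19 = 642447.
Smallest N > 61 is LCM + 61 = 642447 + 61 = 642508.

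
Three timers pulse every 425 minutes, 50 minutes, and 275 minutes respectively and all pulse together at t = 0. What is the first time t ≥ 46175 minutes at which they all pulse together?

Joint pulses occur at multiples of LCM(425, 50, 275).
425 = 5^2 × 17
50 = 2 × 5^2
275 = 5^2 × 11
LCM(425, 50, 275) = 2 × 5^2 × 11 × 17 = 9350.
Smallest multiple of 9350 that is ≥ 46175: ⌈46175/9350⌉ × 9350 = 5 × 9350 = 46750.

46750 minutes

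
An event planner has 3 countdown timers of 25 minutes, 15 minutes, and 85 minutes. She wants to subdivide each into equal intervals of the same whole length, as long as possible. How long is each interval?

5 minutes

The interval must divide each timer length; the longest such is the gcd.
25 = 5^2
15 = 3 × 5
85 = 5 × 17
gcd(25, 15, 85) = 5.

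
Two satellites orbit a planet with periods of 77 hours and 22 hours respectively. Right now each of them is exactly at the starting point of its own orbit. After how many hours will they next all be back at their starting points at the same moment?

We need the least common multiple of the intervals.
77 = 7 × 11
22 = 2 × 11
LCM(77, 22) = 2 × 7 × 11 = 154.

154 hours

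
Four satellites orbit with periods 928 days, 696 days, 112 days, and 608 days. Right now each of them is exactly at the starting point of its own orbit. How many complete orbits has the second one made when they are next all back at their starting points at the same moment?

532 orbits

The first common completion time is the LCM of the periods.
928 = 2^5 × 29
696 = 2^3 × 3 × 29
112 = 2^4 × 7
608 = 2^5 × 19
LCM(928, 696, 112, 608) = 2^5 × 3 × 7 × 19 × 29 = 370272.
Orbits for period 696: 370272 / 696 = 532.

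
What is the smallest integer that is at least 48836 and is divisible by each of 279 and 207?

The integer must be a common multiple of 279 and 207, so a multiple of their LCM.
279 = 3^2 × 31
207 = 3^2 × 23
LCM(279, 207) = 3^2 × 23 × 31 = 6417.
Smallest multiple of 6417 that is ≥ 48836: ⌈48836/6417⌉ × 6417 = 8 × 6417 = 51336.

51336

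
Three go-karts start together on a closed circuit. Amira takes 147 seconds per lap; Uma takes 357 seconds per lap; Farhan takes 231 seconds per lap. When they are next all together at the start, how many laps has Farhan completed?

119 laps

The first common completion time is the LCM of the periods.
147 = 3 × 7^2
357 = 3 × 7 × 17
231 = 3 × 7 × 11
LCM(147, 357, 231) = 3 × 7^2 × 11 × 17 = 27489.
Laps for period 231: 27489 / 231 = 119.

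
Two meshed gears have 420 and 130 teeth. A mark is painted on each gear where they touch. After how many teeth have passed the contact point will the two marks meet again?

We need the least common multiple of the intervals.
420 = 2^2 × 3 × 5 × 7
130 = 2 × 5 × 13
LCM(420, 130) = 2^2 × 3 × 5 × 7 × 13 = 5460.

5460 teeth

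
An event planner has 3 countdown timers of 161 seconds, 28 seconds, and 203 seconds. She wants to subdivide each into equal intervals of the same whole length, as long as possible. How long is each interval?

The interval must divide each timer length; the longest such is the gcd.
161 = 7 × 23
28 = 2^2 × 7
203 = 7 × 29
gcd(161, 28, 203) = 7.

7 seconds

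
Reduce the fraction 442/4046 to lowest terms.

442 = 2 × 13 × 17
4046 = 2 × 7 × 17^2
gcd(442, 4046) = 2 × 17 = 34.
Divide numerator and denominator by 34: 442/4046 = 13/119.

13/119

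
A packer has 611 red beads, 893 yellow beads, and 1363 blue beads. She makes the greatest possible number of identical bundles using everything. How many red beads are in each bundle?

13

Number of bundles = gcd(611, 893, 1363).
611 = 13 × 47
893 = 19 × 47
1363 = 29 × 47
gcd(611, 893, 1363) = 47.
red beads per bundle = 611 / 47 = 13.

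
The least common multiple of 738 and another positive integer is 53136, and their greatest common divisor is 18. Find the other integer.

1296

gcd × lcm = product of the two integers, so the other integer is (18 × 53136) / 738 = 1296.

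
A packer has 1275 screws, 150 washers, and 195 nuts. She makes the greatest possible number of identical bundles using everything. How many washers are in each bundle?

Number of bundles = gcd(1275, 150, 195).
1275 = 3 × 5^2 × 17
150 = 2 × 3 × 5^2
195 = 3 × 5 × 13
gcd(1275, 150, 195) = 3 × 5 = 15.
washers per bundle = 150 / 15 = 10.

10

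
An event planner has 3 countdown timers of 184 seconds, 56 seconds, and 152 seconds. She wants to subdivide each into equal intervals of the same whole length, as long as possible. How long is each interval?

The interval must divide each timer length; the longest such is the gcd.
184 = 2^3 × 23
56 = 2^3 × 7
152 = 2^3 × 19
gcd(184, 56, 152) = 2^3 = 8.

8 seconds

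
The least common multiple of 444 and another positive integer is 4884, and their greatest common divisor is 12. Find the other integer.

132

gcd × lcm = product of the two integers, so the other integer is (12 × 4884) / 444 = 132.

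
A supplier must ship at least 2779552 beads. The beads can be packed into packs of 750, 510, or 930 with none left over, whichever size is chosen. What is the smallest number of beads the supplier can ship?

3162000

The number of beads must be a common multiple of 750, 510, and 930, so a multiple of their LCM.
750 = 2 × 3 × 5^3
510 = 2 × 3 × 5 × 17
930 = 2 × 3 × 5 × 31
LCM(750, 510, 930) = 2 × 3 × 5^3 × 17 × 31 = 395250.
Smallest multiple of 395250 that is ≥ 2779552: ⌈2779552/395250⌉ × 395250 = 8 × 395250 = 3162000.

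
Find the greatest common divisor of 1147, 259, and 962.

37

1147 = 31 × 37
259 = 7 × 37
962 = 2 × 13 × 37
gcd(1147, 259, 962) = 37.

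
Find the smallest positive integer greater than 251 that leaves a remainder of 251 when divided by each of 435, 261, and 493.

22436

N − 251 must be a common multiple of 435, 261, and 493.
435 = 3 × 5 × 29
261 = 3^2 × 29
493 = 17 × 29
LCM(435, 261, 493) = 3^2 × 5 × 17 × 29 = 22185.
Smallest N > 251 is LCM + 251 = 22185 + 251 = 22436.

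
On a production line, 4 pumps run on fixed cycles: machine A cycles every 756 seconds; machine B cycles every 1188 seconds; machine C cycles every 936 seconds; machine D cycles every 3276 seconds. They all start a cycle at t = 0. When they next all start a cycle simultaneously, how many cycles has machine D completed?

They are all back at their starting positions together after one LCM of the periods.
756 = 2^2 × 3^3 × 7
1188 = 2^2 × 3^3 × 11
936 = 2^3 × 3^2 × 13
3276 = 2^2 × 3^2 × 7 × 13
LCM(756, 1188, 936, 3276) = 2^3 × 3^3 × 7 × 11 × 13 = 216216.
Cycles for period 3276: 216216 / 3276 = 66.

66 cycles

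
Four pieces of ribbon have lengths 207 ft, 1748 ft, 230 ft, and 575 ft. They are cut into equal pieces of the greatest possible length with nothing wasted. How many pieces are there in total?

Piece length = gcd(207, 1748, 230, 575).
207 = 3^2 × 23
1748 = 2^2 × 19 × 23
230 = 2 × 5 × 23
575 = 5^2 × 23
gcd(207, 1748, 230, 575) = 23.
Total pieces = 207/23 + 1748/23 + 230/23 + 575/23 = 9 + 76 + 10 + 25 = 120.

120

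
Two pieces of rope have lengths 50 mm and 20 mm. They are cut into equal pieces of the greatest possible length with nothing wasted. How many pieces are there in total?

Piece length = gcd(50, 20).
50 = 2 × 5^2
20 = 2^2 × 5
gcd(50, 20) = 2 × 5 = 10.
Total pieces = 50/10 + 20/10 = 5 + 2 = 7.

7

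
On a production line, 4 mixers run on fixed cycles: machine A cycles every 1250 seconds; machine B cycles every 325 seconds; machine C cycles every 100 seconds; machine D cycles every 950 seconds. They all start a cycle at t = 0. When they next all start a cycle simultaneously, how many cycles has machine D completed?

The first common completion time is the LCM of the periods.
1250 = 2 × 5^4
325 = 5^2 × 13
100 = 2^2 × 5^2
950 = 2 × 5^2 × 19
LCM(1250, 325, 100, 950) = 2^2 × 5^4 × 13 × 19 = 617500.
Cycles for period 950: 617500 / 950 = 650.

650 cycles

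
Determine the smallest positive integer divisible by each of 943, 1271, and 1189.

943 = 23 × 41
1271 = 31 × 41
1189 = 29 × 41
LCM(943, 1271, 1189) = 23 × 29 × 31 × 41 = 847757.

847757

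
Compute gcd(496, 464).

16

496 = 2^4 × 31
464 = 2^4 × 29
gcd(496, 464) = 2^4 = 16.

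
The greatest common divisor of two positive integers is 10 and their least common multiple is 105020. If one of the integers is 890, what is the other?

1180

For two integers, gcd × lcm = product, so the other is (10 × 105020) / 890 = 1050200 / 890 = 1180.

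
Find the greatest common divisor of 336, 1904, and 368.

336 = 2^4 × 3 × 7
1904 = 2^4 × 7 × 17
368 = 2^4 × 23
gcd(336, 1904, 368) = 2^4 = 16.

16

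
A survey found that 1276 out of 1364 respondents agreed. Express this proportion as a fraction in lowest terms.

29/31

1276 = 2^2 × 11 × 29
1364 = 2^2 × 11 × 31
gcd(1276, 1364) = 2^2 × 11 = 44.
Divide numerator and denominator by 44: 1276/1364 = 29/31.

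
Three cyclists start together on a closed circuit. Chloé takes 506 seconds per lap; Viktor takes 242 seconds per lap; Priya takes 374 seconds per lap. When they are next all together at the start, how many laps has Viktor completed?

391 laps

The first common completion time is the LCM of the periods.
506 = 2 × 11 × 23
242 = 2 × 11^2
374 = 2 × 11 × 17
LCM(506, 242, 374) = 2 × 11^2 × 17 × 23 = 94622.
Laps for period 242: 94622 / 242 = 391.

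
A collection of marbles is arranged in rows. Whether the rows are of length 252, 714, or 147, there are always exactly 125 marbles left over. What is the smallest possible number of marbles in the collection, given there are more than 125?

30113

N − 125 must be a common multiple of 252, 714, and 147.
252 = 2^2 × 3^2 × 7
714 = 2 × 3 × 7 × 17
147 = 3 × 7^2
LCM(252, 714, 147) = 2^2 × 3^2 × 7^2 × 17 = 29988.
Smallest N > 125 is LCM + 125 = 29988 + 125 = 30113.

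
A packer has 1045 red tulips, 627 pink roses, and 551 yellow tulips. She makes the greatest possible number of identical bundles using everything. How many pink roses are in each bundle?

Number of bundles = gcd(1045, 627, 551).
1045 = 5 × 11 × 19
627 = 3 × 11 × 19
551 = 19 × 29
gcd(1045, 627, 551) = 19.
pink roses per bundle = 627 / 19 = 33.

33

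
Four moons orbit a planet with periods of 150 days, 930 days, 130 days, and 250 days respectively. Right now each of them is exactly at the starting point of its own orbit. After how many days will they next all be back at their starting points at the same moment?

We need the least common multiple of the intervals.
150 = 2 × 3 × 5^2
930 = 2 × 3 × 5 × 31
130 = 2 × 5 × 13
250 = 2 × 5^3
LCM(150, 930, 130, 250) = 2 × 3 × 5^3 × 13 × 31 = 302250.

302250 days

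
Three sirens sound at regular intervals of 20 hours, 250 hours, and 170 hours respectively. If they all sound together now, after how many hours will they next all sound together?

8500 hours

They coincide at every common multiple of the periods; the first is the LCM.
20 = 2^2 × 5
250 = 2 × 5^3
170 = 2 × 5 × 17
LCM(20, 250, 170) = 2^2 × 5^3 × 17 = 8500.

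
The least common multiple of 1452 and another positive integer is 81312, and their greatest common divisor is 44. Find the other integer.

gcd × lcm = product of the two integers, so the other integer is (44 × 81312) / 1452 = 2464.

2464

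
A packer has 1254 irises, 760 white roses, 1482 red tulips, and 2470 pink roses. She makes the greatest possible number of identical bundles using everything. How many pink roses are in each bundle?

65

Number of bundles = gcd(1254, 760, 1482, 2470).
1254 = 2 × 3 × 11 × 19
760 = 2^3 × 5 × 19
1482 = 2 × 3 × 13 × 19
2470 = 2 × 5 × 13 × 19
gcd(1254, 760, 1482, 2470) = 2 × 19 = 38.
pink roses per bundle = 2470 / 38 = 65.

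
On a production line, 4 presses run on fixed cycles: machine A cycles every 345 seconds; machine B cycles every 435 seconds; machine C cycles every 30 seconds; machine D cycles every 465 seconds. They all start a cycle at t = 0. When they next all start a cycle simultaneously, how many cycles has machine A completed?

1798 cycles

The first common completion time is the LCM of the periods.
345 = 3 × 5 × 23
435 = 3 × 5 × 29
30 = 2 × 3 × 5
465 = 3 × 5 × 31
LCM(345, 435, 30, 465) = 2 × 3 × 5 × 23 × 29 × 31 = 620310.
Cycles for period 345: 620310 / 345 = 1798.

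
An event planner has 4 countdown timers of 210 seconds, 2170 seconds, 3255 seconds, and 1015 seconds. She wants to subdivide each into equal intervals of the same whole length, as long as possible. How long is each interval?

The interval must divide each timer length; the longest such is the gcd.
210 = 2 × 3 × 5 × 7
2170 = 2 × 5 × 7 × 31
3255 = 3 × 5 × 7 × 31
1015 = 5 × 7 × 29
gcd(210, 2170, 3255, 1015) = 5 × 7 = 35.

35 seconds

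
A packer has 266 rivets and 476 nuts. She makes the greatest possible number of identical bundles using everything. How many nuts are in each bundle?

Number of bundles = gcd(266, 476).
266 = 2 × 7 × 19
476 = 2^2 × 7 × 17
gcd(266, 476) = 2 × 7 = 14.
nuts per bundle = 476 / 14 = 34.

34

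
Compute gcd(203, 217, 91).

7

203 = 7 × 29
217 = 7 × 31
91 = 7 × 13
gcd(203, 217, 91) = 7.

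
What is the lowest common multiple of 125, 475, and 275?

125 = 5^3
475 = 5^2 × 19
275 = 5^2 × 11
LCM(125, 475, 275) = 5^3 × 11 × 19 = 26125.

26125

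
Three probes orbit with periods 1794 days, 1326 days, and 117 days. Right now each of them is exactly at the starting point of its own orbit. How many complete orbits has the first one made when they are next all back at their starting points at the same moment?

51 orbits

All finish a whole number of cycles simultaneously at t = LCM of the periods.
1794 = 2 × 3 × 13 × 23
1326 = 2 × 3 × 13 × 17
117 = 3^2 × 13
LCM(1794, 1326, 117) = 2 × 3^2 × 13 × 17 × 23 = 91494.
Orbits for period 1794: 91494 / 1794 = 51.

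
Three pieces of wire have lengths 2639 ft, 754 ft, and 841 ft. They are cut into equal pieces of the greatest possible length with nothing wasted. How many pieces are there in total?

146

Piece length = gcd(2639, 754, 841).
2639 = 7 × 13 × 29
754 = 2 × 13 × 29
841 = 29^2
gcd(2639, 754, 841) = 29.
Total pieces = 2639/29 + 754/29 + 841/29 = 91 + 26 + 29 = 146.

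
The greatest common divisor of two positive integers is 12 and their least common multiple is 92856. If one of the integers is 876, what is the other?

1272

For two integers, gcd × lcm = product, so the other is (12 × 92856) / 876 = 1114272 / 876 = 1272.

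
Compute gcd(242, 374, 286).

242 = 2 × 11^2
374 = 2 × 11 × 17
286 = 2 × 11 × 13
gcd(242, 374, 286) = 2 × 11 = 22.

22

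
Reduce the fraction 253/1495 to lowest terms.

253 = 11 × 23
1495 = 5 × 13 × 23
gcd(253, 1495) = 23.
Divide numerator and denominator by 23: 253/1495 = 11/65.

11/65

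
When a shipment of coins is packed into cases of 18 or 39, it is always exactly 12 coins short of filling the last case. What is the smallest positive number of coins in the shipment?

222

Being 12 short of a full case of size k means N ≡ −12 (mod k), i.e. N + 12 is a multiple of each size.
18 = 2 × 3^2
39 = 3 × 13
LCM(18, 39) = 2 × 3^2 × 13 = 234.
Smallest positive N is 234 − 12 = 222.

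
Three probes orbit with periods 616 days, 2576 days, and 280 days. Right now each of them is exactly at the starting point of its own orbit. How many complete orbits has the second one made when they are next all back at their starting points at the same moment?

All finish a whole number of cycles simultaneously at t = LCM of the periods.
616 = 2^3 × 7 × 11
2576 = 2^4 × 7 × 23
280 = 2^3 × 5 × 7
LCM(616, 2576, 280) = 2^4 × 5 × 7 × 11 × 23 = 141680.
Orbits for period 2576: 141680 / 2576 = 55.

55 orbits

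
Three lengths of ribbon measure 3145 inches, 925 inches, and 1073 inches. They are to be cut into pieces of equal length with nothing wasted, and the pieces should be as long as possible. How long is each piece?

37 inches

The greatest length dividing all of 3145, 925, and 1073 is their gcd.
3145 = 5 × 17 × 37
925 = 5^2 × 37
1073 = 29 × 37
gcd(3145, 925, 1073) = 37.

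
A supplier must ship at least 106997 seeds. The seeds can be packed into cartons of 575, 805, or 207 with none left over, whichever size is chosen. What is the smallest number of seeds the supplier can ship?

108675

The number of seeds must be a common multiple of 575, 805, and 207, so a multiple of their LCM.
575 = 5^2 × 23
805 = 5 × 7 × 23
207 = 3^2 × 23
LCM(575, 805, 207) = 3^2 × 5^2 × 7 × 23 = 36225.
Smallest multiple of 36225 that is ≥ 106997: ⌈106997/36225⌉ × 36225 = 3 × 36225 = 108675.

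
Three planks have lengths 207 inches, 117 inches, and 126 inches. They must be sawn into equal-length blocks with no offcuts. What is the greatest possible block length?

This is the greatest common divisor of 207, 117, and 126.
207 = 3^2 × 23
117 = 3^2 × 13
126 = 2 × 3^2 × 7
gcd(207, 117, 126) = 3^2 = 9.

9 inches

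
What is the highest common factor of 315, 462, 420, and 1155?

315 = 3^2 × 5 × 7
462 = 2 × 3 × 7 × 11
420 = 2^2 × 3 × 5 × 7
1155 = 3 × 5 × 7 × 11
gcd(315, 462, 420, 1155) = 3 × 7 = 21.

21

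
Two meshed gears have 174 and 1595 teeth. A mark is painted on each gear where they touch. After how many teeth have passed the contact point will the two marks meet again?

9570 teeth

The first simultaneous occurrence is after LCM of the individual periods.
174 = 2 × 3 × 29
1595 = 5 × 11 × 29
LCM(174, 1595) = 2 × 3 × 5 × 11 × 29 = 9570.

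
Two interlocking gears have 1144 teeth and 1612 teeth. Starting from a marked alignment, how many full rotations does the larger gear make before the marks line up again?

They are all back at their starting positions together after one LCM of the periods.
1144 = 2^3 × 11 × 13
1612 = 2^2 × 13 × 31
LCM(1144, 1612) = 2^3 × 11 × 13 × 31 = 35464.
Rotations for period 1612: 35464 / 1612 = 22.

22 rotations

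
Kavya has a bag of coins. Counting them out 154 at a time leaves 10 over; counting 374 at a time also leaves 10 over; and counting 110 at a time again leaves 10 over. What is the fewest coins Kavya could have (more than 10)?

13100

N − 10 must be a common multiple of 154, 374, and 110.
154 = 2 × 7 × 11
374 = 2 × 11 × 17
110 = 2 × 5 × 11
LCM(154, 374, 110) = 2 × 5 × 7 × 11 × 17 = 13090.
Smallest N > 10 is LCM + 10 = 13090 + 10 = 13100.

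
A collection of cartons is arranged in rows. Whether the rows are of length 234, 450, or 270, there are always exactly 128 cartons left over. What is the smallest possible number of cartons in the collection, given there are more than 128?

17678

N − 128 must be a common multiple of 234, 450, and 270.
234 = 2 × 3^2 × 13
450 = 2 × 3^2 × 5^2
270 = 2 × 3^3 × 5
LCM(234, 450, 270) = 2 × 3^3 × 5^2 × 13 = 17550.
Smallest N > 128 is LCM + 128 = 17550 + 128 = 17678.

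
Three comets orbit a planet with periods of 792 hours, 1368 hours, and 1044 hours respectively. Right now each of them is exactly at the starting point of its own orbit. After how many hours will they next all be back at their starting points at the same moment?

We need the least common multiple of the intervals.
792 = 2^3 × 3^2 × 11
1368 = 2^3 × 3^2 × 19
1044 = 2^2 × 3^2 × 29
LCM(792, 1368, 1044) = 2^3 × 3^2 × 11 × 19 × 29 = 436392.

436392 hours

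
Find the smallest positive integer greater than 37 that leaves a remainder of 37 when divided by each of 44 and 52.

N − 37 must be a common multiple of 44 and 52.
44 = 2^2 × 11
52 = 2^2 × 13
LCM(44, 52) = 2^2 × 11 × 13 = 572.
Smallest N > 37 is LCM + 37 = 572 + 37 = 609.

609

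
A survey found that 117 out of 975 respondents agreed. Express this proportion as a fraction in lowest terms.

3/25

117 = 3^2 × 13
975 = 3 × 5^2 × 13
gcd(117, 975) = 3 × 13 = 39.
Divide numerator and denominator by 39: 117/975 = 3/25.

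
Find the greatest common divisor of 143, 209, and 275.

143 = 11 × 13
209 = 11 × 19
275 = 5^2 × 11
gcd(143, 209, 275) = 11.

11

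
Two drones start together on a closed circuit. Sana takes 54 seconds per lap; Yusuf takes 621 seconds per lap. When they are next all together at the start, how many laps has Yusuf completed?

All finish a whole number of cycles simultaneously at t = LCM of the periods.
54 = 2 × 3^3
621 = 3^3 × 23
LCM(54, 621) = 2 × 3^3 × 23 = 1242.
Laps for period 621: 1242 / 621 = 2.

2 laps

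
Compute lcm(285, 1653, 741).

107445

285 = 3 × 5 × 19
1653 = 3 × 19 × 29
741 = 3 × 13 × 19
LCM(285, 1653, 741) = 3 × 5 × 13 × 19 × 29 = 107445.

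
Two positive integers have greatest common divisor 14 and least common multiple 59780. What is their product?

For any two positive integers, gcd × lcm = product = 14 × 59780 = 836920.

836920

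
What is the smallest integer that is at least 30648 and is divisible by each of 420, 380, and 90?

The integer must be a common multiple of 420, 380, and 90, so a multiple of their LCM.
420 = 2^2 × 3 × 5 × 7
380 = 2^2 × 5 × 19
90 = 2 × 3^2 × 5
LCM(420, 380, 90) = 2^2 × 3^2 × 5 × 7 × 19 = 23940.
Smallest multiple of 23940 that is ≥ 30648: ⌈30648/23940⌉ × 23940 = 2 × 23940 = 47880.

47880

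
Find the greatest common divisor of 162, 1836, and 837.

162 = 2 × 3^4
1836 = 2^2 × 3^3 × 17
837 = 3^3 × 31
gcd(162, 1836, 837) = 3^3 = 27.

27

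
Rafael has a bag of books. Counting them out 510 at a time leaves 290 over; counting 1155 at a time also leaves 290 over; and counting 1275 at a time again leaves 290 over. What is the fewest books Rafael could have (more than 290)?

N − 290 must be a common multiple of 510, 1155, and 1275.
510 = 2 × 3 × 5 × 17
1155 = 3 × 5 × 7 × 11
1275 = 3 × 5^2 × 17
LCM(510, 1155, 1275) = 2 × 3 × 5^2 × 7 × 11 × 17 = 196350.
Smallest N > 290 is LCM + 290 = 196350 + 290 = 196640.

196640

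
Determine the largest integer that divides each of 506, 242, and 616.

22

506 = 2 × 11 × 23
242 = 2 × 11^2
616 = 2^3 × 7 × 11
gcd(506, 242, 616) = 2 × 11 = 22.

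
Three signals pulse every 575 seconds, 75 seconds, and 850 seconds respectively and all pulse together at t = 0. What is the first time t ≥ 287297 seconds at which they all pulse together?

293250 seconds

Joint pulses occur at multiples of LCM(575, 75, 850).
575 = 5^2 × 23
75 = 3 × 5^2
850 = 2 × 5^2 × 17
LCM(575, 75, 850) = 2 × 3 × 5^2 × 17 × 23 = 58650.
Smallest multiple of 58650 that is ≥ 287297: ⌈287297/58650⌉ × 58650 = 5 × 58650 = 293250.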